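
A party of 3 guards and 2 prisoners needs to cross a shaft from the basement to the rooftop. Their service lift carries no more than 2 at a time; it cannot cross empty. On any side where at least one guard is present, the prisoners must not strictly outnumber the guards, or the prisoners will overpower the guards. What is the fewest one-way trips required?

Counting alone: each trip to the rooftop takes at most 2 across and each return brings at least 1 back, so after t trips out (and t−1 returns) at most 2t − (t−1) of the 5 are across; that first reaches 5 at t = 4, so at least 7 crossings are needed.
The plan below uses exactly 7 crossings, so it is optimal:
1. 2 prisoners → the rooftop.  (the basement: 3G 0P; the rooftop: 0G 2P)
2. 1 prisoner ← the basement.  (the basement: 3G 1P; the rooftop: 0G 1P)
3. 2 guards → the rooftop.  (the basement: 1G 1P; the rooftop: 2G 1P)
4. 1 guard ← the basement.  (the basement: 2G 1P; the rooftop: 1G 1P)
5. 1 guard and 1 prisoner → the rooftop.  (the basement: 1G 0P; the rooftop: 2G 2P)
6. 1 prisoner ← the basement.  (the basement: 1G 1P; the rooftop: 2G 1P)
7. 1 guard and 1 prisoner → the rooftop.  (the basement: 0G 0P; the rooftop: 3G 2P)

7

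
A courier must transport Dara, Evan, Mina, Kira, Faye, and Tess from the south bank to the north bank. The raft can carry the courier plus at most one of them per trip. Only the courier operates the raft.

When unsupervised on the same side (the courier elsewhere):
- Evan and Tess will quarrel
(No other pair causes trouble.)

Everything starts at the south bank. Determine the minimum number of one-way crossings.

11

Counting alone: the courier can take at most 1 across per trip to the north bank, so moving all 6 needs at least 6 loaded trips out, with a return between consecutive ones — at least 11 crossings.
The plan below uses exactly 11 crossings, so it is optimal:
1. Courier goes to the north bank with Evan.
2. Courier goes back to the south bank alone.
3. Courier goes to the north bank with Dara.
4. Courier goes back to the south bank alone.
5. Courier goes to the north bank with Mina.
6. Courier goes back to the south bank alone.
7. Courier goes to the north bank with Kira.
8. Courier goes back to the south bank alone.
9. Courier goes to the north bank with Faye.
10. Courier goes back to the south bank alone.
11. Courier goes to the north bank with Tess.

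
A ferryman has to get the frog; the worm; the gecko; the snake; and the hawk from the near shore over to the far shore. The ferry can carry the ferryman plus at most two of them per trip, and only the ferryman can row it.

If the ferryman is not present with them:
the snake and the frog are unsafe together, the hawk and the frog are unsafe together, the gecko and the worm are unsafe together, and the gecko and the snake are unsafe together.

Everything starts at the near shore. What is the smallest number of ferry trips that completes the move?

Counting alone: the ferryman can take at most 2 across per trip to the far shore, so moving all 5 needs at least 3 loaded trips out, with a return between consecutive ones — at least 5 crossings.
The safety rule pushes this higher. Following every safe sequence of crossings, the most of the 5 that can be at the far shore as the ferry arrives there on crossing 5 is 4 — never all 5.
So no plan with fewer than 7 crossings exists, and this one achieves 7:
1. Ferryman goes to the far shore with the frog and the gecko.  [the near shore: the hawk, the snake, the worm | the far shore: the frog, the gecko]
2. Ferryman goes back to the near shore alone.  [the near shore: the hawk, the snake, the worm | the far shore: the frog, the gecko]
3. Ferryman goes to the far shore with the worm.  [the near shore: the hawk, the snake | the far shore: the frog, the gecko, the worm]
4. Ferryman goes back to the near shore with the gecko.  [the near shore: the gecko, the hawk, the snake | the far shore: the frog, the worm]
5. Ferryman goes to the far shore with the hawk and the snake.  [the near shore: the gecko | the far shore: the frog, the hawk, the snake, the worm]
6. Ferryman goes back to the near shore with the frog.  [the near shore: the frog, the gecko | the far shore: the hawk, the snake, the worm]
7. Ferryman goes to the far shore with the frog and the gecko.  [the near shore: — | the far shore: the frog, the gecko, the hawk, the snake, the worm]

7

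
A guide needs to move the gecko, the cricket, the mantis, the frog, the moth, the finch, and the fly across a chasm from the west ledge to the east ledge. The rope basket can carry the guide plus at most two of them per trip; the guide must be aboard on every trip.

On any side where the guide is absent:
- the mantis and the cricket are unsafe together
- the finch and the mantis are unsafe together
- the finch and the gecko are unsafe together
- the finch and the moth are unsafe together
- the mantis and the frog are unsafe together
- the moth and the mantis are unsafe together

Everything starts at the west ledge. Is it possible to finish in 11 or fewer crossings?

Yes

Yes — this plan uses 11 crossings (≤ 11):
1. Guide goes to the east ledge with the finch and the mantis.  [the west ledge: the cricket, the fly, the frog, the gecko, the moth | the east ledge: the finch, the mantis]
2. Guide goes back to the west ledge with the mantis.  [the west ledge: the cricket, the fly, the frog, the gecko, the mantis, the moth | the east ledge: the finch]
3. Guide goes to the east ledge with the gecko and the mantis.  [the west ledge: the cricket, the fly, the frog, the moth | the east ledge: the finch, the gecko, the mantis]
4. Guide goes back to the west ledge with the finch.  [the west ledge: the cricket, the finch, the fly, the frog, the moth | the east ledge: the gecko, the mantis]
5. Guide goes to the east ledge with the cricket and the moth.  [the west ledge: the finch, the fly, the frog | the east ledge: the cricket, the gecko, the mantis, the moth]
6. Guide goes back to the west ledge with the mantis.  [the west ledge: the finch, the fly, the frog, the mantis | the east ledge: the cricket, the gecko, the moth]
7. Guide goes to the east ledge with the frog and the mantis.  [the west ledge: the finch, the fly | the east ledge: the cricket, the frog, the gecko, the mantis, the moth]
8. Guide goes back to the west ledge with the mantis.  [the west ledge: the finch, the fly, the mantis | the east ledge: the cricket, the frog, the gecko, the moth]
9. Guide goes to the east ledge with the fly and the mantis.  [the west ledge: the finch | the east ledge: the cricket, the fly, the frog, the gecko, the mantis, the moth]
10. Guide goes back to the west ledge with the mantis.  [the west ledge: the finch, the mantis | the east ledge: the cricket, the fly, the frog, the gecko, the moth]
11. Guide goes to the east ledge with the finch and the mantis.  [the west ledge: — | the east ledge: the cricket, the finch, the fly, the frog, the gecko, the mantis, the moth]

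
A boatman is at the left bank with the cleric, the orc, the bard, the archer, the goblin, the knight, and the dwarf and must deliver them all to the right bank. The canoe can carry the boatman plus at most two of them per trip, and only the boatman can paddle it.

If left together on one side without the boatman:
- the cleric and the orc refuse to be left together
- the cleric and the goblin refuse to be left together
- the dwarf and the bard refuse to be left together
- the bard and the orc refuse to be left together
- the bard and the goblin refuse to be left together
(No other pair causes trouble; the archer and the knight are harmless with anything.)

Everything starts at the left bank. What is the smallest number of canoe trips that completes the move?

Counting alone: the boatman can take at most 2 across per trip to the right bank, so moving all 7 needs at least 4 loaded trips out, with a return between consecutive ones — at least 7 crossings.
The safety rule pushes this higher. Following every safe sequence of crossings, the most of the 7 that can be at the right bank as the canoe arrives there on crossing 7 is 6 — never all 7.
So no plan with fewer than 9 crossings exists, and this one achieves 9:
1. Boatman goes to the right bank with the bard and the cleric.  [the left bank: the archer, the dwarf, the goblin, the knight, the orc | the right bank: the bard, the cleric]
2. Boatman goes back to the left bank alone.  [the left bank: the archer, the dwarf, the goblin, the knight, the orc | the right bank: the bard, the cleric]
3. Boatman goes to the right bank with the orc.  [the left bank: the archer, the dwarf, the goblin, the knight | the right bank: the bard, the cleric, the orc]
4. Boatman goes back to the left bank with the bard and the cleric.  [the left bank: the archer, the bard, the cleric, the dwarf, the goblin, the knight | the right bank: the orc]
5. Boatman goes to the right bank with the dwarf and the goblin.  [the left bank: the archer, the bard, the cleric, the knight | the right bank: the dwarf, the goblin, the orc]
6. Boatman goes back to the left bank alone.  [the left bank: the archer, the bard, the cleric, the knight | the right bank: the dwarf, the goblin, the orc]
7. Boatman goes to the right bank with the archer and the knight.  [the left bank: the bard, the cleric | the right bank: the archer, the dwarf, the goblin, the knight, the orc]
8. Boatman goes back to the left bank alone.  [the left bank: the bard, the cleric | the right bank: the archer, the dwarf, the goblin, the knight, the orc]
9. Boatman goes to the right bank with the bard and the cleric.  [the left bank: — | the right bank: the archer, the bard, the cleric, the dwarf, the goblin, the knight, the orc]

9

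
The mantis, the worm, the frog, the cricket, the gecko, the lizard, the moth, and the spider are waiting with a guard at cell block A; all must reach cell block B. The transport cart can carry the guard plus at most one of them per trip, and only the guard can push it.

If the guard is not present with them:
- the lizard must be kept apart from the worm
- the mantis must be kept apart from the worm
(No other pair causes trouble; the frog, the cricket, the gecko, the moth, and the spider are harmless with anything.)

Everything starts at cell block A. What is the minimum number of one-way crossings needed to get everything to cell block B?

Counting alone: the guard can take at most 1 across per trip to cell block B, so moving all 8 needs at least 8 loaded trips out, with a return between consecutive ones — at least 15 crossings.
The safety rule pushes this higher. Following every safe sequence of crossings, the most of the 8 that can be at cell block B as the transport cart arrives there on crossing 15 is 7 — never all 8.
So no plan with fewer than 17 crossings exists, and this one achieves 17:
1. Guard goes to cell block B with the worm.
2. Guard goes back to cell block A alone.
3. Guard goes to cell block B with the mantis.
4. Guard goes back to cell block A with the worm.
5. Guard goes to cell block B with the lizard.
6. Guard goes back to cell block A alone.
7. Guard goes to cell block B with the frog.
8. Guard goes back to cell block A alone.
9. Guard goes to cell block B with the cricket.
10. Guard goes back to cell block A alone.
11. Guard goes to cell block B with the gecko.
12. Guard goes back to cell block A alone.
13. Guard goes to cell block B with the moth.
14. Guard goes back to cell block A alone.
15. Guard goes to cell block B with the spider.
16. Guard goes back to cell block A alone.
17. Guard goes to cell block B with the worm.

17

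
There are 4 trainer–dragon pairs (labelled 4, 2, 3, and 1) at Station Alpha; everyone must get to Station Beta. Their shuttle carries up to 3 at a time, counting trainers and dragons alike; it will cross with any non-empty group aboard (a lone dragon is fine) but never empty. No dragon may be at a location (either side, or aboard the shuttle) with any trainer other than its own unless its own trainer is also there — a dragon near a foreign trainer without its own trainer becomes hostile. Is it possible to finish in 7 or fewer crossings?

Counting alone: each trip to Station Beta takes at most 3 across and each return brings at least 1 back, so after t trips out (and t−1 returns) at most 3t − (t−1) of the 8 are across; that first reaches 8 at t = 4, so at least 7 crossings are needed.
The safety rule pushes this higher. Following every safe sequence of crossings, the most of the 8 that can be at Station Beta as the shuttle arrives there on crossing 7 is 7 — never all 8.
So the move cannot be finished within 7 crossings. (The shortest complete plan takes 9:)
1. dragon 4 and trainer 4 cross → Station Beta.
2. trainer 4 crosses ← Station Alpha.
3. dragon 2, trainer 2, and trainer 4 cross → Station Beta.
4. dragon 4 and trainer 4 cross ← Station Alpha.
5. trainer 1, trainer 3, and trainer 4 cross → Station Beta.
6. dragon 2 crosses ← Station Alpha.
7. dragon 2 and dragon 4 cross → Station Beta.
8. dragon 4 crosses ← Station Alpha.
9. dragon 1, dragon 3, and dragon 4 cross → Station Beta.

No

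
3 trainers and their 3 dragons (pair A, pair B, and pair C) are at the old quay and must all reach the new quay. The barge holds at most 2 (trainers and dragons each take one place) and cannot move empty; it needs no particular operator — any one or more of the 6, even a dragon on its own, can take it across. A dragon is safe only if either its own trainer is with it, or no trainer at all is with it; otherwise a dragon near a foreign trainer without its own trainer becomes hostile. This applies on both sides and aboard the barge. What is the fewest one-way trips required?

Counting alone: each trip to the new quay takes at most 2 across and each return brings at least 1 back, so after t trips out (and t−1 returns) at most 2t − (t−1) of the 6 are across; that first reaches 6 at t = 5, so at least 9 crossings are needed.
The safety rule pushes this higher. Following every safe sequence of crossings, the most of the 6 that can be at the new quay as the barge arrives there on crossing 9 is 5 — never all 6.
So no plan with fewer than 11 crossings exists, and this one achieves 11:
1. dragon A and trainer A cross → the new quay.
2. trainer A crosses ← the old quay.
3. dragon B and dragon C cross → the new quay.
4. dragon A crosses ← the old quay.
5. trainer B and trainer C cross → the new quay.
6. dragon B and trainer B cross ← the old quay.
7. trainer A and trainer B cross → the new quay.
8. dragon C crosses ← the old quay.
9. dragon A and dragon B cross → the new quay.
10. trainer C crosses ← the old quay.
11. dragon C and trainer C cross → the new quay.

11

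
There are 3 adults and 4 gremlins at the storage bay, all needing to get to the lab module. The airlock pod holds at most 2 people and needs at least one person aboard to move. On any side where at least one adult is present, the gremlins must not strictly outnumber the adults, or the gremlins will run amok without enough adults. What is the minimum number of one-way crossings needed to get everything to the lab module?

The gremlins already outnumber the adults at the storage bay before anyone moves, so the starting position itself is disallowed.

impossible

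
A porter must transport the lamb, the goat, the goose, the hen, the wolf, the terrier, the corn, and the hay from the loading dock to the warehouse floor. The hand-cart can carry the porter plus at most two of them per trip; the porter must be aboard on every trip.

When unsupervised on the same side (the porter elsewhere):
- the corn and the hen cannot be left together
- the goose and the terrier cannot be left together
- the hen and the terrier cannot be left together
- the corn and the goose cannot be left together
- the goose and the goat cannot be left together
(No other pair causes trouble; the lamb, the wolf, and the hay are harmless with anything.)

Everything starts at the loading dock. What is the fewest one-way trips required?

9

Counting alone: the porter can take at most 2 across per trip to the warehouse floor, so moving all 8 needs at least 4 loaded trips out, with a return between consecutive ones — at least 7 crossings.
The safety rule pushes this higher. Following every safe sequence of crossings, the most of the 8 that can be at the warehouse floor as the hand-cart arrives there on crossing 7 is 7 — never all 8.
So no plan with fewer than 9 crossings exists, and this one achieves 9:
1. Porter goes to the warehouse floor with the goose and the hen.  [the loading dock: the corn, the goat, the hay, the lamb, the terrier, the wolf | the warehouse floor: the goose, the hen]
2. Porter goes back to the loading dock alone.  [the loading dock: the corn, the goat, the hay, the lamb, the terrier, the wolf | the warehouse floor: the goose, the hen]
3. Porter goes to the warehouse floor with the goat and the lamb.  [the loading dock: the corn, the hay, the terrier, the wolf | the warehouse floor: the goat, the goose, the hen, the lamb]
4. Porter goes back to the loading dock with the goose.  [the loading dock: the corn, the goose, the hay, the terrier, the wolf | the warehouse floor: the goat, the hen, the lamb]
5. Porter goes to the warehouse floor with the corn and the terrier.  [the loading dock: the goose, the hay, the wolf | the warehouse floor: the corn, the goat, the hen, the lamb, the terrier]
6. Porter goes back to the loading dock with the hen.  [the loading dock: the goose, the hay, the hen, the wolf | the warehouse floor: the corn, the goat, the lamb, the terrier]
7. Porter goes to the warehouse floor with the hay and the wolf.  [the loading dock: the goose, the hen | the warehouse floor: the corn, the goat, the hay, the lamb, the terrier, the wolf]
8. Porter goes back to the loading dock alone.  [the loading dock: the goose, the hen | the warehouse floor: the corn, the goat, the hay, the lamb, the terrier, the wolf]
9. Porter goes to the warehouse floor with the goose and the hen.  [the loading dock: — | the warehouse floor: the corn, the goat, the goose, the hay, the hen, the lamb, the terrier, the wolf]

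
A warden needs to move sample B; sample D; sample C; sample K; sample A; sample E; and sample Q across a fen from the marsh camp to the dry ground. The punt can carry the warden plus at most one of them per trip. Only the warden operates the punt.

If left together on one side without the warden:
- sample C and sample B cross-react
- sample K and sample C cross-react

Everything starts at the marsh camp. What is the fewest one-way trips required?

15

Counting alone: the warden can take at most 1 across per trip to the dry ground, so moving all 7 needs at least 7 loaded trips out, with a return between consecutive ones — at least 13 crossings.
The safety rule pushes this higher. Following every safe sequence of crossings, the most of the 7 that can be at the dry ground as the punt arrives there on crossing 13 is 6 — never all 7.
So no plan with fewer than 15 crossings exists, and this one achieves 15:
1. Warden goes to the dry ground with sample C.
2. Warden goes back to the marsh camp alone.
3. Warden goes to the dry ground with sample B.
4. Warden goes back to the marsh camp with sample C.
5. Warden goes to the dry ground with sample K.
6. Warden goes back to the marsh camp alone.
7. Warden goes to the dry ground with sample D.
8. Warden goes back to the marsh camp alone.
9. Warden goes to the dry ground with sample A.
10. Warden goes back to the marsh camp alone.
11. Warden goes to the dry ground with sample E.
12. Warden goes back to the marsh camp alone.
13. Warden goes to the dry ground with sample Q.
14. Warden goes back to the marsh camp alone.
15. Warden goes to the dry ground with sample C.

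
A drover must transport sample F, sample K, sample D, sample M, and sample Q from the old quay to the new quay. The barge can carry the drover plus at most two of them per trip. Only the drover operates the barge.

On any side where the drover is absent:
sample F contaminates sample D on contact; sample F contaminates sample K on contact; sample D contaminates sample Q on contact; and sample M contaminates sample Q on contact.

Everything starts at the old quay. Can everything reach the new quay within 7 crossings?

Yes

Yes — this plan uses 7 crossings (≤ 7):
1. Drover goes to the new quay with sample F and sample Q.  [the old quay: sample D, sample K, sample M | the new quay: sample F, sample Q]
2. Drover goes back to the old quay alone.  [the old quay: sample D, sample K, sample M | the new quay: sample F, sample Q]
3. Drover goes to the new quay with sample K.  [the old quay: sample D, sample M | the new quay: sample F, sample K, sample Q]
4. Drover goes back to the old quay with sample F.  [the old quay: sample D, sample F, sample M | the new quay: sample K, sample Q]
5. Drover goes to the new quay with sample D and sample M.  [the old quay: sample F | the new quay: sample D, sample K, sample M, sample Q]
6. Drover goes back to the old quay with sample Q.  [the old quay: sample F, sample Q | the new quay: sample D, sample K, sample M]
7. Drover goes to the new quay with sample F and sample Q.  [the old quay: — | the new quay: sample D, sample F, sample K, sample M, sample Q]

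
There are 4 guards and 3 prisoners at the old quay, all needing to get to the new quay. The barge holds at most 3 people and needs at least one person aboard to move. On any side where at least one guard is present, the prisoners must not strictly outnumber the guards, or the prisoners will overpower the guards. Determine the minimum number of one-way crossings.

Counting alone: each trip to the new quay takes at most 3 across and each return brings at least 1 back, so after t trips out (and t−1 returns) at most 3t − (t−1) of the 7 are across; that first reaches 7 at t = 3, so at least 5 crossings are needed.
The plan below uses exactly 5 crossings, so it is optimal:
1. 3 prisoners → the new quay.  (the old quay: 4G 0P; the new quay: 0G 3P)
2. 1 prisoner ← the old quay.  (the old quay: 4G 1P; the new quay: 0G 2P)
3. 3 guards → the new quay.  (the old quay: 1G 1P; the new quay: 3G 2P)
4. 1 guard ← the old quay.  (the old quay: 2G 1P; the new quay: 2G 2P)
5. 2 guards and 1 prisoner → the new quay.  (the old quay: 0G 0P; the new quay: 4G 3P)

5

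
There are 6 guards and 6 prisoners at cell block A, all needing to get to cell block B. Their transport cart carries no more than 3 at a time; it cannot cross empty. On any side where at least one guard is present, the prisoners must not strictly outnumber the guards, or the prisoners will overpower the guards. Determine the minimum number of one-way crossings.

Following every safe sequence of crossings from the start, the most of the 12 that can be at cell block B as the transport cart arrives there on crossings 1, 3, 5 is 3, 5, 6 respectively; the best ever achieved is 6 of 12.
From crossing 7 on, no configuration arises that was not already reachable earlier: only 17 distinct safe configurations (who is on which side, and where the transport cart is) can ever be reached, none of them has everyone across, and every continuation just revisits them. They are: 0 guards + 0 prisoners across (transport cart back at the start); 0 guards + 1 prisoner across (transport cart there); 0 guards + 1 prisoner across (transport cart back at the start); 0 guards + 2 prisoners across (transport cart there); 0 guards + 2 prisoners across (transport cart back at the start); 0 guards + 3 prisoners across (transport cart there); 0 guards + 3 prisoners across (transport cart back at the start); 0 guards + 4 prisoners across (transport cart there); 0 guards + 4 prisoners across (transport cart back at the start); 0 guards + 5 prisoners across (transport cart there); 0 guards + 5 prisoners across (transport cart back at the start); 0 guards + 6 prisoners across (transport cart there); 1 guard + 1 prisoner across (transport cart there); 1 guard + 1 prisoner across (transport cart back at the start); 2 guards + 2 prisoners across (transport cart there); 2 guards + 2 prisoners across (transport cart back at the start); 3 guards + 3 prisoners across (transport cart there). So no valid plan exists.

impossible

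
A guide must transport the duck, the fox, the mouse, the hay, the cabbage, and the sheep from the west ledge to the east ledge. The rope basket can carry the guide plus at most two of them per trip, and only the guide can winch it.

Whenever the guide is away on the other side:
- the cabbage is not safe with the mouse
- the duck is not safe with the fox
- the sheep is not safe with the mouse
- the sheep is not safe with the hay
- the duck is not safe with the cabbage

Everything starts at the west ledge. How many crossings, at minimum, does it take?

Whatever the first load, the items left behind include a forbidden pair without the guide. No opening move is safe, so no plan exists.

impossible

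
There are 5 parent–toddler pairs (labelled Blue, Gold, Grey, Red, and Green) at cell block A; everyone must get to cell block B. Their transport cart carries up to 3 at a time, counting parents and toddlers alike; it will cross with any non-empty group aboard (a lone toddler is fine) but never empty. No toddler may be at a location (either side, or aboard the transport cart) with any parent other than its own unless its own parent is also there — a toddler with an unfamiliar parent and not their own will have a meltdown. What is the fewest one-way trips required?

Counting alone: each trip to cell block B takes at most 3 across and each return brings at least 1 back, so after t trips out (and t−1 returns) at most 3t − (t−1) of the 10 are across; that first reaches 10 at t = 5, so at least 9 crossings are needed.
The safety rule pushes this higher. Following every safe sequence of crossings, the most of the 10 that can be at cell block B as the transport cart arrives there on crossing 9 is 9 — never all 10.
So no plan with fewer than 11 crossings exists, and this one achieves 11:
1. parent Blue and toddler Blue cross → cell block B.
2. parent Blue crosses ← cell block A.
3. toddler Gold, toddler Grey, and toddler Red cross → cell block B.
4. toddler Blue crosses ← cell block A.
5. parent Gold, parent Grey, and parent Red cross → cell block B.
6. parent Gold and toddler Gold cross ← cell block A.
7. parent Blue, parent Gold, and parent Green cross → cell block B.
8. toddler Grey crosses ← cell block A.
9. toddler Blue and toddler Gold cross → cell block B.
10. toddler Blue crosses ← cell block A.
11. toddler Blue, toddler Green, and toddler Grey cross → cell block B.

11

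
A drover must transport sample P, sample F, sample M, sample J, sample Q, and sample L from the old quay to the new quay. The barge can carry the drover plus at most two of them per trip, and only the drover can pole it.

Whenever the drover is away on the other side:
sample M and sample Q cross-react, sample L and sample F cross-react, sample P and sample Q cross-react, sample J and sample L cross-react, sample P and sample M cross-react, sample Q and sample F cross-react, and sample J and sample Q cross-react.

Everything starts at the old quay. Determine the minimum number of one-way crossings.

impossible

Whatever the first load, the items left behind include a forbidden pair without the drover. No opening move is safe, so no plan exists.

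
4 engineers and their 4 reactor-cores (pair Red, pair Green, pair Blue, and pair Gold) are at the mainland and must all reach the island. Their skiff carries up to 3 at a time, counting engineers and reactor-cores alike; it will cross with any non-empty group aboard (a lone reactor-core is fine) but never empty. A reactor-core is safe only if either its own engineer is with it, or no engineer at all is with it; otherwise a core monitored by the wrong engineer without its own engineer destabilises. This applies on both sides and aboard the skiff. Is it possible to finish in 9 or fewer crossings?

Yes

Yes — this plan uses 9 crossings (≤ 9):
1. engineer Red and reactor-core Red cross → the island.
2. engineer Red crosses ← the mainland.
3. engineer Green, engineer Red, and reactor-core Green cross → the island.
4. engineer Red and reactor-core Red cross ← the mainland.
5. engineer Blue, engineer Gold, and engineer Red cross → the island.
6. reactor-core Green crosses ← the mainland.
7. reactor-core Green and reactor-core Red cross → the island.
8. reactor-core Red crosses ← the mainland.
9. reactor-core Blue, reactor-core Gold, and reactor-core Red cross → the island.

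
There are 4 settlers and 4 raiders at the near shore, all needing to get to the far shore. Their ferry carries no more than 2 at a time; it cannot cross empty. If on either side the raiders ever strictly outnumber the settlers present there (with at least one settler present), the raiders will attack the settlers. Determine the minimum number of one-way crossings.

Following every safe sequence of crossings from the start, the most of the 8 that can be at the far shore as the ferry arrives there on crossings 1, 3, 5 is 2, 3, 4 respectively; the best ever achieved is 4 of 8.
From crossing 7 on, no configuration arises that was not already reachable earlier: only 11 distinct safe configurations (who is on which side, and where the ferry is) can ever be reached, none of them has everyone across, and every continuation just revisits them. They are: 0 settlers + 0 raiders across (ferry back at the start); 0 settlers + 1 raider across (ferry there); 0 settlers + 1 raider across (ferry back at the start); 0 settlers + 2 raiders across (ferry there); 0 settlers + 2 raiders across (ferry back at the start); 0 settlers + 3 raiders across (ferry there); 0 settlers + 3 raiders across (ferry back at the start); 0 settlers + 4 raiders across (ferry there); 1 settler + 1 raider across (ferry there); 1 settler + 1 raider across (ferry back at the start); 2 settlers + 2 raiders across (ferry there). So no valid plan exists.

impossible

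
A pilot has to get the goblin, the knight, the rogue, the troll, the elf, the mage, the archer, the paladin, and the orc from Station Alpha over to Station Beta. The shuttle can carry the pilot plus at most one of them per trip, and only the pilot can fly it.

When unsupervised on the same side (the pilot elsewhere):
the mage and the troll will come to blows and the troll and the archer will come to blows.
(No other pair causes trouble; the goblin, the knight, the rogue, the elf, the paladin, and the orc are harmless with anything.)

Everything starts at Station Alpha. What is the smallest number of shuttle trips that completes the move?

19

Counting alone: the pilot can take at most 1 across per trip to Station Beta, so moving all 9 needs at least 9 loaded trips out, with a return between consecutive ones — at least 17 crossings.
The safety rule pushes this higher. Following every safe sequence of crossings, the most of the 9 that can be at Station Beta as the shuttle arrives there on crossing 17 is 8 — never all 9.
So no plan with fewer than 19 crossings exists, and this one achieves 19:
1. Pilot goes to Station Beta with the troll.  [Station Alpha: the archer, the elf, the goblin, the knight, the mage, the orc, the paladin, the rogue | Station Beta: the troll]
2. Pilot goes back to Station Alpha alone.  [Station Alpha: the archer, the elf, the goblin, the knight, the mage, the orc, the paladin, the rogue | Station Beta: the troll]
3. Pilot goes to Station Beta with the goblin.  [Station Alpha: the archer, the elf, the knight, the mage, the orc, the paladin, the rogue | Station Beta: the goblin, the troll]
4. Pilot goes back to Station Alpha alone.  [Station Alpha: the archer, the elf, the knight, the mage, the orc, the paladin, the rogue | Station Beta: the goblin, the troll]
5. Pilot goes to Station Beta with the knight.  [Station Alpha: the archer, the elf, the mage, the orc, the paladin, the rogue | Station Beta: the goblin, the knight, the troll]
6. Pilot goes back to Station Alpha alone.  [Station Alpha: the archer, the elf, the mage, the orc, the paladin, the rogue | Station Beta: the goblin, the knight, the troll]
7. Pilot goes to Station Beta with the rogue.  [Station Alpha: the archer, the elf, the mage, the orc, the paladin | Station Beta: the goblin, the knight, the rogue, the troll]
8. Pilot goes back to Station Alpha alone.  [Station Alpha: the archer, the elf, the mage, the orc, the paladin | Station Beta: the goblin, the knight, the rogue, the troll]
9. Pilot goes to Station Beta with the elf.  [Station Alpha: the archer, the mage, the orc, the paladin | Station Beta: the elf, the goblin, the knight, the rogue, the troll]
10. Pilot goes back to Station Alpha alone.  [Station Alpha: the archer, the mage, the orc, the paladin | Station Beta: the elf, the goblin, the knight, the rogue, the troll]
11. Pilot goes to Station Beta with the mage.  [Station Alpha: the archer, the orc, the paladin | Station Beta: the elf, the goblin, the knight, the mage, the rogue, the troll]
12. Pilot goes back to Station Alpha with the troll.  [Station Alpha: the archer, the orc, the paladin, the troll | Station Beta: the elf, the goblin, the knight, the mage, the rogue]
13. Pilot goes to Station Beta with the archer.  [Station Alpha: the orc, the paladin, the troll | Station Beta: the archer, the elf, the goblin, the knight, the mage, the rogue]
14. Pilot goes back to Station Alpha alone.  [Station Alpha: the orc, the paladin, the troll | Station Beta: the archer, the elf, the goblin, the knight, the mage, the rogue]
15. Pilot goes to Station Beta with the paladin.  [Station Alpha: the orc, the troll | Station Beta: the archer, the elf, the goblin, the knight, the mage, the paladin, the rogue]
16. Pilot goes back to Station Alpha alone.  [Station Alpha: the orc, the troll | Station Beta: the archer, the elf, the goblin, the knight, the mage, the paladin, the rogue]
17. Pilot goes to Station Beta with the orc.  [Station Alpha: the troll | Station Beta: the archer, the elf, the goblin, the knight, the mage, the orc, the paladin, the rogue]
18. Pilot goes back to Station Alpha alone.  [Station Alpha: the troll | Station Beta: the archer, the elf, the goblin, the knight, the mage, the orc, the paladin, the rogue]
19. Pilot goes to Station Beta with the troll.  [Station Alpha: — | Station Beta: the archer, the elf, the goblin, the knight, the mage, the orc, the paladin, the rogue, the troll]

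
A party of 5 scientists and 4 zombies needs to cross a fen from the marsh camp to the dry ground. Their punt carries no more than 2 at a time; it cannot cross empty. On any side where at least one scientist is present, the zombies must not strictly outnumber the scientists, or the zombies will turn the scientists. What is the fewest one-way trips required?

15

Counting alone: each trip to the dry ground takes at most 2 across and each return brings at least 1 back, so after t trips out (and t−1 returns) at most 2t − (t−1) of the 9 are across; that first reaches 9 at t = 8, so at least 15 crossings are needed.
The plan below uses exactly 15 crossings, so it is optimal:
1. 2 zombies → the dry ground.  (the marsh camp: 5S 2Z; the dry ground: 0S 2Z)
2. 1 zombie ← the marsh camp.  (the marsh camp: 5S 3Z; the dry ground: 0S 1Z)
3. 2 zombies → the dry ground.  (the marsh camp: 5S 1Z; the dry ground: 0S 3Z)
4. 1 zombie ← the marsh camp.  (the marsh camp: 5S 2Z; the dry ground: 0S 2Z)
5. 2 scientists → the dry ground.  (the marsh camp: 3S 2Z; the dry ground: 2S 2Z)
6. 1 zombie ← the marsh camp.  (the marsh camp: 3S 3Z; the dry ground: 2S 1Z)
7. 1 scientist and 1 zombie → the dry ground.  (the marsh camp: 2S 2Z; the dry ground: 3S 2Z)
8. 1 scientist ← the marsh camp.  (the marsh camp: 3S 2Z; the dry ground: 2S 2Z)
9. 1 scientist and 1 zombie → the dry ground.  (the marsh camp: 2S 1Z; the dry ground: 3S 3Z)
10. 1 zombie ← the marsh camp.  (the marsh camp: 2S 2Z; the dry ground: 3S 2Z)
11. 1 scientist and 1 zombie → the dry ground.  (the marsh camp: 1S 1Z; the dry ground: 4S 3Z)
12. 1 scientist ← the marsh camp.  (the marsh camp: 2S 1Z; the dry ground: 3S 3Z)
13. 1 scientist and 1 zombie → the dry ground.  (the marsh camp: 1S 0Z; the dry ground: 4S 4Z)
14. 1 zombie ← the marsh camp.  (the marsh camp: 1S 1Z; the dry ground: 4S 3Z)
15. 1 scientist and 1 zombie → the dry ground.  (the marsh camp: 0S 0Z; the dry ground: 5S 4Z)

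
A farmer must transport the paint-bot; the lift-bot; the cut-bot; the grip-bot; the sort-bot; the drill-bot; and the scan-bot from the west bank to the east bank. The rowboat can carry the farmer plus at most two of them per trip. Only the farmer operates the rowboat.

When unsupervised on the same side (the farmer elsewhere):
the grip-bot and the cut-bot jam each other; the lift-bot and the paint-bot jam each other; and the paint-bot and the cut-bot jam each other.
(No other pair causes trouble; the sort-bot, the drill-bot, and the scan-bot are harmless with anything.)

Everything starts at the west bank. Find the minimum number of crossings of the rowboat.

Counting alone: the farmer can take at most 2 across per trip to the east bank, so moving all 7 needs at least 4 loaded trips out, with a return between consecutive ones — at least 7 crossings.
The plan below uses exactly 7 crossings, so it is optimal:
1. Farmer goes to the east bank with the cut-bot and the paint-bot.
2. Farmer goes back to the west bank with the paint-bot.
3. Farmer goes to the east bank with the lift-bot and the sort-bot.
4. Farmer goes back to the west bank alone.
5. Farmer goes to the east bank with the drill-bot and the scan-bot.
6. Farmer goes back to the west bank alone.
7. Farmer goes to the east bank with the grip-bot and the paint-bot.

7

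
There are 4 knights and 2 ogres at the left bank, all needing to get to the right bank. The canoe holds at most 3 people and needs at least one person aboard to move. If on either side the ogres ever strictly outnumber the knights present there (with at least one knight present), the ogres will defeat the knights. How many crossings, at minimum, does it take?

5

Counting alone: each trip to the right bank takes at most 3 across and each return brings at least 1 back, so after t trips out (and t−1 returns) at most 3t − (t−1) of the 6 are across; that first reaches 6 at t = 3, so at least 5 crossings are needed.
The plan below uses exactly 5 crossings, so it is optimal:
1. 2 ogres → the right bank.  (the left bank: 4K 0O; the right bank: 0K 2O)
2. 1 ogre ← the left bank.  (the left bank: 4K 1O; the right bank: 0K 1O)
3. 2 knights and 1 ogre → the right bank.  (the left bank: 2K 0O; the right bank: 2K 2O)
4. 1 ogre ← the left bank.  (the left bank: 2K 1O; the right bank: 2K 1O)
5. 2 knights and 1 ogre → the right bank.  (the left bank: 0K 0O; the right bank: 4K 2O)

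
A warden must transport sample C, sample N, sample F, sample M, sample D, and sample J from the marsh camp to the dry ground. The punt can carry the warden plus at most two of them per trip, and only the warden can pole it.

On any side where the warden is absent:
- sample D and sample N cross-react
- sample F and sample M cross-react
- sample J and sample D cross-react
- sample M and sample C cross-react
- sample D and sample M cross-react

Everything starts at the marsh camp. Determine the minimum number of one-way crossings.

7

Counting alone: the warden can take at most 2 across per trip to the dry ground, so moving all 6 needs at least 3 loaded trips out, with a return between consecutive ones — at least 5 crossings.
The safety rule pushes this higher. Following every safe sequence of crossings, the most of the 6 that can be at the dry ground as the punt arrives there on crossing 5 is 5 — never all 6.
So no plan with fewer than 7 crossings exists, and this one achieves 7:
1. Warden goes to the dry ground with sample D and sample M.
2. Warden goes back to the marsh camp with sample M.
3. Warden goes to the dry ground with sample C and sample F.
4. Warden goes back to the marsh camp alone.
5. Warden goes to the dry ground with sample J and sample N.
6. Warden goes back to the marsh camp with sample D.
7. Warden goes to the dry ground with sample D and sample M.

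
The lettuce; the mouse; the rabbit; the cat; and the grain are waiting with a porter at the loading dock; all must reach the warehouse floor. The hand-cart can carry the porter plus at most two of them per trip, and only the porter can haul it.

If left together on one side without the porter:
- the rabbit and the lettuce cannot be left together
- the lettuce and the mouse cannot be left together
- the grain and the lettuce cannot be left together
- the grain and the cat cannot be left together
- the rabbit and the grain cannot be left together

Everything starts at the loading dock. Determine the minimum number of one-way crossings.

7

Counting alone: the porter can take at most 2 across per trip to the warehouse floor, so moving all 5 needs at least 3 loaded trips out, with a return between consecutive ones — at least 5 crossings.
The safety rule pushes this higher. Following every safe sequence of crossings, the most of the 5 that can be at the warehouse floor as the hand-cart arrives there on crossing 5 is 4 — never all 5.
So no plan with fewer than 7 crossings exists, and this one achieves 7:
1. Porter goes to the warehouse floor with the grain and the lettuce.  [the loading dock: the cat, the mouse, the rabbit | the warehouse floor: the grain, the lettuce]
2. Porter goes back to the loading dock with the lettuce.  [the loading dock: the cat, the lettuce, the mouse, the rabbit | the warehouse floor: the grain]
3. Porter goes to the warehouse floor with the lettuce and the mouse.  [the loading dock: the cat, the rabbit | the warehouse floor: the grain, the lettuce, the mouse]
4. Porter goes back to the loading dock with the lettuce.  [the loading dock: the cat, the lettuce, the rabbit | the warehouse floor: the grain, the mouse]
5. Porter goes to the warehouse floor with the cat and the rabbit.  [the loading dock: the lettuce | the warehouse floor: the cat, the grain, the mouse, the rabbit]
6. Porter goes back to the loading dock with the grain.  [the loading dock: the grain, the lettuce | the warehouse floor: the cat, the mouse, the rabbit]
7. Porter goes to the warehouse floor with the grain and the lettuce.  [the loading dock: — | the warehouse floor: the cat, the grain, the lettuce, the mouse, the rabbit]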